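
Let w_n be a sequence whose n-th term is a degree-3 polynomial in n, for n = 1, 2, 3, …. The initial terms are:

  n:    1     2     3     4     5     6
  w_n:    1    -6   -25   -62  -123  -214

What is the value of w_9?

-727

1st diffs: -7, -19, -37, -61, -91.
2nd diffs: -12, -18, -24, -30.
3rd diffs: -6, -6, -6 (constant).
Newton forward-difference form: w_n = 1 + (-7)·C(n-1,1) + (-12)·C(n-1,2) + (-6)·C(n-1,3).
At n = 9: n-1 = 8, so w_9 = 1 - 56 - 336 - 336 = -727.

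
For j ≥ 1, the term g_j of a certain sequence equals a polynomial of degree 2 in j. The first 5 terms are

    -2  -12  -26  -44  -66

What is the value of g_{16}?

-572

1st diffs: -10, -14, -18, -22.
2nd diffs: -4, -4, -4 (constant).
So g_j = -2j^2 - 4j + 4.
Evaluating at j = 16 gives g_{16} = -572.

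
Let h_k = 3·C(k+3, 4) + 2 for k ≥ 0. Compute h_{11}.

3005

C(14, 4) = 1001, so h_{11} = 3005.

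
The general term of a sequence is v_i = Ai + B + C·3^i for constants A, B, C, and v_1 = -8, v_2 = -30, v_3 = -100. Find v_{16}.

-172186850

The three given values yield: A + B + 3C = -8; 2A + B + 9C = -30; 3A + B + 27C = -100.
Subtracting the first from the second: A + 6C = -22.
Subtracting the second from the third: A + 18C = -70.
Solving: C = -4, A = 2, then B = 2.
Hence v_{16} = 2·16 + 2 + (-4)·43046721 = -172186850.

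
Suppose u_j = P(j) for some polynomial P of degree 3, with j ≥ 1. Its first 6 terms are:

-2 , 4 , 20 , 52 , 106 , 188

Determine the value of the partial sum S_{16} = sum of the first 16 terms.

17208

1st diffs: 6, 16, 32, 54, 82.
2nd diffs: 10, 16, 22, 28.
3rd diffs: 6, 6, 6 (constant).
Newton forward-difference form: u_j = -2 + 6·C(j-1,1) + 10·C(j-1,2) + 6·C(j-1,3).
Continuing: …, 304, 460, 662, 916, …, u_{16} = 3868.
Summing j = 1..16 (16 terms) gives 17208.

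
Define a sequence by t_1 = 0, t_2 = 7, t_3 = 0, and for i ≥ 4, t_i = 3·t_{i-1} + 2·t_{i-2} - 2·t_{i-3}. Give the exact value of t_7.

364

Applying the relation repeatedly:
t_4 = 14  t_5 = 28  t_6 = 112  t_7 = 364.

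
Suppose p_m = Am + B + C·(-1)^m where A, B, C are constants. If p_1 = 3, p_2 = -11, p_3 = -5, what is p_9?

-29

Plug in m = 1, 2, 3: A + B - C = 3; 2A + B + C = -11; 3A + B - C = -5.
Subtracting the first from the second: A + 2C = -14.
Subtracting the second from the third: A - 2C = 6.
Solving: C = -5, A = -4, then B = 2.
Therefore p_9 = -36 + 2 + (-5)·(-1) = -29.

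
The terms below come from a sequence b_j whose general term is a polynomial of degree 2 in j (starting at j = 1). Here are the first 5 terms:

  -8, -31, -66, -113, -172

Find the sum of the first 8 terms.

1st diffs: -23, -35, -47, -59.
2nd diffs: -12, -12, -12 (constant).
Newton forward-difference form: b_j = -8 + (-23)·C(j-1,1) + (-12)·C(j-1,2).
Continuing: -243, -326, -421.
Summing j = 1..8 (8 terms) gives -1380.

-1380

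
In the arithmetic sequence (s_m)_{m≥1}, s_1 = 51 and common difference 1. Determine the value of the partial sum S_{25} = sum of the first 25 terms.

1575

s_m = 51 + (m - 1)·1.
s_{25} = 75; S = 25·(51 + 75)/2 = 1575.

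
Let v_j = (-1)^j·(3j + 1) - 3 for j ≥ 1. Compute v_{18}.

(-1)^18 = 1; 3j + 1 at j=18 is 55; so v_{18} = 52.

52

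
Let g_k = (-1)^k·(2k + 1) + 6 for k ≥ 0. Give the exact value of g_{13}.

(-1)^13 = -1; 2k + 1 at k=13 is 27; so g_{13} = -21.

-21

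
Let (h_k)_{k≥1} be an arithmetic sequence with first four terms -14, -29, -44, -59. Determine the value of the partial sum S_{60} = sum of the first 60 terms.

Common difference d = -15.
h_k = -14 + (k - 1)·(-15).
h_{60} = -899; S = 60·(-14 + (-899))/2 = -27390.

-27390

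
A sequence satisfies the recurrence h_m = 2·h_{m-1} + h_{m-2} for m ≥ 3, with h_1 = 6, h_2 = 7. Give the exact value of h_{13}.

131466

Iterate the recurrence:
h_3 = 20;  h_4 = 47;  h_5 = 114;  …;  h_{10} = 9343;  h_{11} = 22556;  h_{12} = 54455;  h_{13} = 131466.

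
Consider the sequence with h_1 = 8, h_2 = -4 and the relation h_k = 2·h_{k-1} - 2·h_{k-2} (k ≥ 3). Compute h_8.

160

Iterate the recurrence:
h_3 = -24  h_4 = -40  h_5 = -32  h_6 = 16  h_7 = 96  h_8 = 160.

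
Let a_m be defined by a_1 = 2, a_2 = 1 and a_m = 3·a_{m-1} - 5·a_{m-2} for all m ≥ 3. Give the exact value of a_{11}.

-6307

Compute successive terms:
a_3 = -7  a_4 = -26  a_5 = -43  a_6 = 1  a_7 = 218  a_8 = 649  a_9 = 857  a_{10} = -674  a_{11} = -6307.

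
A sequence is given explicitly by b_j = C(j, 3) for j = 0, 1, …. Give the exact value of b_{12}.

C(12, 3) = 220, so b_{12} = 220.

220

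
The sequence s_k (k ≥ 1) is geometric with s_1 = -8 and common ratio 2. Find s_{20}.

s_k = (-8)·2^(k-1).
s_{20} = (-8)·2^19 = -4194304.

-4194304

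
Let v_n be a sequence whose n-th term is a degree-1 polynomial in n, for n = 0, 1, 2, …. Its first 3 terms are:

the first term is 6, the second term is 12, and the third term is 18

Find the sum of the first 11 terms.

1st diffs: 6, 6 (constant).
So v_n = 6n + 6.
Continuing: …, 24, 30, 36, 42, …, v_{10} = 66.
Summing n = 0..10 (11 terms) gives 396.

396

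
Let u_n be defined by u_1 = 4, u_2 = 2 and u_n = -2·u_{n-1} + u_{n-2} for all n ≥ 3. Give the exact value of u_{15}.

-27720

Step forward from the initial values:
u_3 = 0; u_4 = 2; u_5 = -4; …; u_{12} = 1970; u_{13} = -4756; u_{14} = 11482; u_{15} = -27720.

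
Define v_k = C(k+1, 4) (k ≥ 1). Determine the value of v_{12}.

715

C(13, 4) = 715, so v_{12} = 715.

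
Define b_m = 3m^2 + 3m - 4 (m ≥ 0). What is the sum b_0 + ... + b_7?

Over m = 0..7: Σm = 28, Σm² = 140.
Total = (3)·140 + (3)·28 + (-4)·8 = 472.

472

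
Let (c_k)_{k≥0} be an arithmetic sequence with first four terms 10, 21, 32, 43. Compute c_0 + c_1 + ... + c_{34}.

Common difference d = 11.
c_k = 10 + (k - 0)·11.
c_{34} = 384; S = 35·(10 + 384)/2 = 6895.

6895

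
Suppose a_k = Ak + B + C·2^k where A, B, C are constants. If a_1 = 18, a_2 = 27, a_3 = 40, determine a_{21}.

The three given values yield: A + B + 2C = 18; 2A + B + 4C = 27; 3A + B + 8C = 40.
Subtracting the first from the second: A + 2C = 9.
Subtracting the second from the third: A + 4C = 13.
Solving: C = 2, A = 5, then B = 9.
So a_k = 5·k + 9 + 2·2^k; at k=21 this is 4194418.

4194418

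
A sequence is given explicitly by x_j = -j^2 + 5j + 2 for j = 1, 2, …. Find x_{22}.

-372

x_{22} = -1·22^2 + 5·22 + 2 = -372.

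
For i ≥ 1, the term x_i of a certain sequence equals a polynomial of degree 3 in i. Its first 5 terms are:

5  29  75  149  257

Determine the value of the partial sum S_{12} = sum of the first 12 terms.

1st diffs: 24, 46, 74, 108.
2nd diffs: 22, 28, 34.
3rd diffs: 6, 6 (constant).
Newton forward-difference form: x_i = 5 + 24·C(i-1,1) + 22·C(i-1,2) + 6·C(i-1,3).
Continuing: …, 405, 599, 845, 1149, …, x_{12} = 2469.
Summing i = 1..12 (12 terms) gives 9454.

9454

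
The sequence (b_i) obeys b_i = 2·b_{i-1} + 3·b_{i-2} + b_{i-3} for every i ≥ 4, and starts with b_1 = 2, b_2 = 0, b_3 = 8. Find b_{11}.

Step forward from the initial values:
b_4 = 18;  b_5 = 60;  b_6 = 182;  b_7 = 562;  b_8 = 1730;  b_9 = 5328;  b_{10} = 16408;  b_{11} = 50530.

50530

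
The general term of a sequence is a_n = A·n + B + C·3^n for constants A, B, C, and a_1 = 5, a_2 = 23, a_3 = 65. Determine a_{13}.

3188717

Plug in n = 1, 2, 3: A + B + 3C = 5; 2A + B + 9C = 23; 3A + B + 27C = 65.
Subtracting the first from the second: A + 6C = 18.
Subtracting the second from the third: A + 18C = 42.
Solving: C = 2, A = 6, then B = -7.
Therefore a_{13} = 78 + (-7) + 2·1594323 = 3188717.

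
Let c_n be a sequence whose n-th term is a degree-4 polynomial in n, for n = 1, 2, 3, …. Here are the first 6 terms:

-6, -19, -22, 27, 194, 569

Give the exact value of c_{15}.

40034

1st diffs: -13, -3, 49, 167, 375.
2nd diffs: 10, 52, 118, 208.
3rd diffs: 42, 66, 90.
4th diffs: 24, 24 (constant).
Newton forward-difference form: c_n = -6 + (-13)·C(n-1,1) + 10·C(n-1,2) + 42·C(n-1,3) + 24·C(n-1,4).
At n = 15: n-1 = 14, so c_{15} = -6 - 182 + 910 + 15288 + 24024 = 40034.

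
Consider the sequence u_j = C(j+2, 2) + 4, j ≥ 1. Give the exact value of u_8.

C(10, 2) = 45, so u_8 = 49.

49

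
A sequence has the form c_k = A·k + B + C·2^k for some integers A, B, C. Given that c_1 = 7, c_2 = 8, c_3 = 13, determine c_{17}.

262099

Plug in k = 1, 2, 3: A + B + 2C = 7; 2A + B + 4C = 8; 3A + B + 8C = 13.
Subtracting the first from the second: A + 2C = 1.
Subtracting the second from the third: A + 4C = 5.
Solving: C = 2, A = -3, then B = 6.
So c_k = -3·k + 6 + 2·2^k; at k=17 this is 262099.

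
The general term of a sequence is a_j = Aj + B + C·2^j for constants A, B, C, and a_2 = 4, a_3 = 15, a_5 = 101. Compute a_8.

Write the equations: 2A + B + 4C = 4; 3A + B + 8C = 15; 5A + B + 32C = 101.
Subtracting the first from the second: A + 4C = 11.
Subtracting the second from the third: 2A + 24C = 86.
Solving: C = 4, A = -5, then B = -2.
Therefore a_8 = -40 + (-2) + 4·256 = 982.

982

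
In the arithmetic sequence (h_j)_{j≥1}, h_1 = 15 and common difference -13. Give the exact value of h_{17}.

-193

h_j = 15 + (j - 1)·(-13).
h_{17} = 15 + 16·(-13) = -193.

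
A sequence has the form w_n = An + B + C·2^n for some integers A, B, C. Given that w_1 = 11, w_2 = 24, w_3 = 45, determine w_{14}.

At n = 1, 2, 3: A + B + 2C = 11; 2A + B + 4C = 24; 3A + B + 8C = 45.
Subtracting the first from the second: A + 2C = 13.
Subtracting the second from the third: A + 4C = 21.
Solving: C = 4, A = 5, then B = -2.
Hence w_{14} = 5·14 + (-2) + 4·16384 = 65604.

65604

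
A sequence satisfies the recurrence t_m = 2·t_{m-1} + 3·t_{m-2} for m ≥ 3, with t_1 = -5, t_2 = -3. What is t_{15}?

-9565941

Step forward from the initial values:
t_3 = -21;  t_4 = -51;  t_5 = -165;  …;  t_{12} = -354291;  t_{13} = -1062885;  t_{14} = -3188643;  t_{15} = -9565941.
(Characteristic roots are 3 and -1.)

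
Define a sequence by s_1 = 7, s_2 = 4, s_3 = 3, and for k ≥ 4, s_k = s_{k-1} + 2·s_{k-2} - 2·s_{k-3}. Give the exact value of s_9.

-53

Step forward from the initial values:
s_4 = -3;  s_5 = -5;  s_6 = -17;  s_7 = -21;  s_8 = -45;  s_9 = -53.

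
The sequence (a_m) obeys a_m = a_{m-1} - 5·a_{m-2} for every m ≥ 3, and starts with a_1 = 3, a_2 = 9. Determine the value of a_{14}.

a_3 = -6  a_4 = -51  a_5 = -21  …  a_{11} = 14259  a_{12} = 6114  a_{13} = -65181  a_{14} = -95751.

-95751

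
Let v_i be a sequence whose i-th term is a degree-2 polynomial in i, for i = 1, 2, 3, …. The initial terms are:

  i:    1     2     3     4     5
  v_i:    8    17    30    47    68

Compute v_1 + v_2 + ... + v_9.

732

1st diffs: 9, 13, 17, 21.
2nd diffs: 4, 4, 4 (constant).
So v_i = 2i^2 + 3i + 3.
Continuing: 93, 122, 155, 192.
Summing i = 1..9 (9 terms) gives 732.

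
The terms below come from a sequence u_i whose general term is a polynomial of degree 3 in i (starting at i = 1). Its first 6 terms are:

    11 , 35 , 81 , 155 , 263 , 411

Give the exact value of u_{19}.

1st diffs: 24, 46, 74, 108, 148.
2nd diffs: 22, 28, 34, 40.
3rd diffs: 6, 6, 6 (constant).
So u_i = i^3 + 5i^2 + 2i + 3.
Evaluating at i = 19 gives u_{19} = 8705.

8705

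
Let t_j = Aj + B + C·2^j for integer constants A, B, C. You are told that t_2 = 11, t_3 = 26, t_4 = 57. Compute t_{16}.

262125

At j = 2, 3, 4: 2A + B + 4C = 11; 3A + B + 8C = 26; 4A + B + 16C = 57.
Subtracting the first from the second: A + 4C = 15.
Subtracting the second from the third: A + 8C = 31.
Solving: C = 4, A = -1, then B = -3.
Therefore t_{16} = -16 + (-3) + 4·65536 = 262125.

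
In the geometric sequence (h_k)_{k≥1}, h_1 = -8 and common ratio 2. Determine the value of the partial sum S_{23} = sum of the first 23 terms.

-67108856

h_k = (-8)·2^(k-1).
S = (-8)·(2^23 - 1)/(2 - 1) = (-8)·(8388608 - 1)/(1) = -67108856.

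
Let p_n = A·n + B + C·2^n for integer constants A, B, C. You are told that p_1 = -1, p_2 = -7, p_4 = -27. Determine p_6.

-83

The three given values yield: A + B + 2C = -1; 2A + B + 4C = -7; 4A + B + 16C = -27.
Subtracting the first from the second: A + 2C = -6.
Subtracting the second from the third: 2A + 12C = -20.
Solving: C = -1, A = -4, then B = 5.
So p_n = -4·n + 5 + (-1)·2^n; at n=6 this is -83.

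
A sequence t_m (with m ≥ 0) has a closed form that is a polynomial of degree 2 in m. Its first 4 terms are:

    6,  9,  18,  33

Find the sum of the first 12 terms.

1590

1st diffs: 3, 9, 15.
2nd diffs: 6, 6 (constant).
So t_m = 3m^2 + 6.
Continuing: …, 54, 81, 114, 153, …, t_{11} = 369.
Summing m = 0..11 (12 terms) gives 1590.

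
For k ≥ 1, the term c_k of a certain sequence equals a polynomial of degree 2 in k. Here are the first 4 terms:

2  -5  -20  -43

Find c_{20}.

-1499

1st diffs: -7, -15, -23.
2nd diffs: -8, -8 (constant).
Newton forward-difference form: c_k = 2 + (-7)·C(k-1,1) + (-8)·C(k-1,2).
At k = 20: k-1 = 19, so c_{20} = 2 - 133 - 1368 = -1499.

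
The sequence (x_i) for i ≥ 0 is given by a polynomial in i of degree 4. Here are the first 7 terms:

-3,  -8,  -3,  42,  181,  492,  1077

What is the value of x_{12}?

19077

1st diffs: -5, 5, 45, 139, 311, 585.
2nd diffs: 10, 40, 94, 172, 274.
3rd diffs: 30, 54, 78, 102.
4th diffs: 24, 24, 24 (constant).
So x_i = i^4 - i^3 + i^2 - 6i - 3.
Evaluating at i = 12 gives x_{12} = 19077.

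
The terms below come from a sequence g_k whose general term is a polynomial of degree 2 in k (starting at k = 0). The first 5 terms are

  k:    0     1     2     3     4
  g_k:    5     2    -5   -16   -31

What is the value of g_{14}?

-401

1st diffs: -3, -7, -11, -15.
2nd diffs: -4, -4, -4 (constant).
Newton forward-difference form: g_k = 5 + (-3)·C(k,1) + (-4)·C(k,2).
At k = 14: k = 14, so g_{14} = 5 - 42 - 364 = -401.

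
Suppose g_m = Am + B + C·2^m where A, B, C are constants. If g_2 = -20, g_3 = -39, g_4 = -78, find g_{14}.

At m = 2, 3, 4: 2A + B + 4C = -20; 3A + B + 8C = -39; 4A + B + 16C = -78.
Subtracting the first from the second: A + 4C = -19.
Subtracting the second from the third: A + 8C = -39.
Solving: C = -5, A = 1, then B = -2.
Therefore g_{14} = 14 + (-2) + (-5)·16384 = -81908.

-81908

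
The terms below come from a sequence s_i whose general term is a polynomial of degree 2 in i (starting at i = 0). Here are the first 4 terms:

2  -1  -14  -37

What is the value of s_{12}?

-694

1st diffs: -3, -13, -23.
2nd diffs: -10, -10 (constant).
Newton forward-difference form: s_i = 2 + (-3)·C(i,1) + (-10)·C(i,2).
At i = 12: i = 12, so s_{12} = 2 - 36 - 660 = -694.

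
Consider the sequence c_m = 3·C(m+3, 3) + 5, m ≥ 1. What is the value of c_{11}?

C(14, 3) = 364, so c_{11} = 1097.

1097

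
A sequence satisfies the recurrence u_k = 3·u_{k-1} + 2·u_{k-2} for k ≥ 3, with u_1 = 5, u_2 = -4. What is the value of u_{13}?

-1204510

Applying the relation repeatedly:
u_3 = -2;  u_4 = -14;  u_5 = -46;  …;  u_{10} = -26662;  u_{11} = -94958;  u_{12} = -338198;  u_{13} = -1204510.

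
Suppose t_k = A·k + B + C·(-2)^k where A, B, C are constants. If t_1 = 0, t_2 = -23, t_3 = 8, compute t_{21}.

Plug in k = 1, 2, 3: A + B - 2C = 0; 2A + B + 4C = -23; 3A + B - 8C = 8.
Subtracting the first from the second: A + 6C = -23.
Subtracting the second from the third: A - 12C = 31.
Solving: C = -3, A = -5, then B = -1.
Hence t_{21} = -5·21 + (-1) + (-3)·(-2097152) = 6291350.

6291350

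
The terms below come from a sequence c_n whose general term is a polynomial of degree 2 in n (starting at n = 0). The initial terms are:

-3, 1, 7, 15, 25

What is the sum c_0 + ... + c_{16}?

1st diffs: 4, 6, 8, 10.
2nd diffs: 2, 2, 2 (constant).
Newton forward-difference form: c_n = -3 + 4·C(n,1) + 2·C(n,2).
Continuing: …, 37, 51, 67, 85, …, c_{16} = 301.
Summing n = 0..16 (17 terms) gives 1853.

1853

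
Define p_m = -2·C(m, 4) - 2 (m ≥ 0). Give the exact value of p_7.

C(7, 4) = 35, so p_7 = -72.

-72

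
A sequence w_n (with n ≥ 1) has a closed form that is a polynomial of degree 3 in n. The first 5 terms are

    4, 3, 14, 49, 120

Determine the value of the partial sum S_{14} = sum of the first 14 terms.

1st diffs: -1, 11, 35, 71.
2nd diffs: 12, 24, 36.
3rd diffs: 12, 12 (constant).
So w_n = 2n^3 - 6n^2 + 3n + 5.
Continuing: …, 239, 418, 669, 1004, …, w_{14} = 4359.
Summing n = 1..14 (14 terms) gives 16345.

16345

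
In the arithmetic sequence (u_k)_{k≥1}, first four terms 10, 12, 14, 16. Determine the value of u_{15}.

38

Common difference d = 2.
u_k = 10 + (k - 1)·2.
u_{15} = 10 + 14·2 = 38.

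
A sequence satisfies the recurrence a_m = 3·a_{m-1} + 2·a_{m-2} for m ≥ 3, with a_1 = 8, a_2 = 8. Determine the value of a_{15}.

a_3 = 40; a_4 = 136; a_5 = 488; …; a_{12} = 3543688; a_{13} = 12621032; a_{14} = 44950472; a_{15} = 160093480.

160093480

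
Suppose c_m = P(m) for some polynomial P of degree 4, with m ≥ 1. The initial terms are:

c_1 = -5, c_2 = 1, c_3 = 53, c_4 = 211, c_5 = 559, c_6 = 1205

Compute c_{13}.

1st diffs: 6, 52, 158, 348, 646.
2nd diffs: 46, 106, 190, 298.
3rd diffs: 60, 84, 108.
4th diffs: 24, 24 (constant).
So c_m = m^4 - 2m^2 - 3m - 1.
Evaluating at m = 13 gives c_{13} = 28183.

28183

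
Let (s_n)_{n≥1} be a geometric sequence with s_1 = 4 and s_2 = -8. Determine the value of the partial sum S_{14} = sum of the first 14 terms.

Common ratio r = -2.
s_n = 4·(-2)^(n-1).
S = 4·((-2)^14 - 1)/(-2 - 1) = 4·(16384 - 1)/(-3) = -21844.

-21844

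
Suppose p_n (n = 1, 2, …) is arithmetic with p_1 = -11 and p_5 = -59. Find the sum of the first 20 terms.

-2500

Common difference d = (-59 - (-11)) / (5 - 1) = -12.
p_n = -11 + (n - 1)·(-12).
p_{20} = -239; S = 20·(-11 + (-239))/2 = -2500.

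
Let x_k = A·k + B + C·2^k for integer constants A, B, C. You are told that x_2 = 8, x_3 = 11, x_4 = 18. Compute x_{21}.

Plug in k = 2, 3, 4: 2A + B + 4C = 8; 3A + B + 8C = 11; 4A + B + 16C = 18.
Subtracting the first from the second: A + 4C = 3.
Subtracting the second from the third: A + 8C = 7.
Solving: C = 1, A = -1, then B = 6.
Therefore x_{21} = -21 + 6 + 1·2097152 = 2097137.

2097137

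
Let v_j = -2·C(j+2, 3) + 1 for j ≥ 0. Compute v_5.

-69

C(7, 3) = 35, so v_5 = -69.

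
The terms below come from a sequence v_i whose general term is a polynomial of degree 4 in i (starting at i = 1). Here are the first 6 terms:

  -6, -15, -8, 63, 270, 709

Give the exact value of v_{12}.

1st diffs: -9, 7, 71, 207, 439.
2nd diffs: 16, 64, 136, 232.
3rd diffs: 48, 72, 96.
4th diffs: 24, 24 (constant).
Newton forward-difference form: v_i = -6 + (-9)·C(i-1,1) + 16·C(i-1,2) + 48·C(i-1,3) + 24·C(i-1,4).
At i = 12: i-1 = 11, so v_{12} = -6 - 99 + 880 + 7920 + 7920 = 16615.

16615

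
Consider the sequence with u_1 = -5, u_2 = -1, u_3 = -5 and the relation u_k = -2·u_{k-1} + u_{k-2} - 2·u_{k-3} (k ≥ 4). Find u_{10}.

5623

u_4 = 19, u_5 = -41, u_6 = 111, u_7 = -301, u_8 = 795, u_9 = -2113, u_{10} = 5623.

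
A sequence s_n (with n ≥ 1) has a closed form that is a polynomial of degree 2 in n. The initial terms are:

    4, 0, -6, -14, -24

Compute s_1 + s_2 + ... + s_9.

1st diffs: -4, -6, -8, -10.
2nd diffs: -2, -2, -2 (constant).
Newton forward-difference form: s_n = 4 + (-4)·C(n-1,1) + (-2)·C(n-1,2).
Continuing: -36, -50, -66, -84.
Summing n = 1..9 (9 terms) gives -276.

-276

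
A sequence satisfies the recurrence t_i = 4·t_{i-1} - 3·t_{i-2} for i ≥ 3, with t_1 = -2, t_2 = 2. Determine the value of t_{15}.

t_3 = 14;  t_4 = 50;  t_5 = 158;  …;  t_{12} = 354290;  t_{13} = 1062878;  t_{14} = 3188642;  t_{15} = 9565934.
(Characteristic roots are 3 and 1.)

9565934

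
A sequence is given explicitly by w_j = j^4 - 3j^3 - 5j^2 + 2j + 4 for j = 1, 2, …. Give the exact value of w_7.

w_7 = 1·7^4 - 3·7^3 - 5·7^2 + 2·7 + 4 = 1145.

1145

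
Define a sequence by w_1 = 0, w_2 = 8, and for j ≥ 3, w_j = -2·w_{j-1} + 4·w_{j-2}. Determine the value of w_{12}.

729088

w_3 = -16  w_4 = 64  w_5 = -192  w_6 = 640  w_7 = -2048  w_8 = 6656  w_9 = -21504  w_{10} = 69632  w_{11} = -225280  w_{12} = 729088.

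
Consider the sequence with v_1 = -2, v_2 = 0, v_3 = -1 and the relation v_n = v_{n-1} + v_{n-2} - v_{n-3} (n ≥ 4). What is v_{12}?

5

Iterate the recurrence:
v_4 = 1, v_5 = 0, v_6 = 2, v_7 = 1, v_8 = 3, v_9 = 2, v_{10} = 4, v_{11} = 3, v_{12} = 5.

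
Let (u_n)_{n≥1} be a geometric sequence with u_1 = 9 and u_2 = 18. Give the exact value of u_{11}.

Common ratio r = 2.
u_n = 9·2^(n-1).
u_{11} = 9·2^10 = 9216.

9216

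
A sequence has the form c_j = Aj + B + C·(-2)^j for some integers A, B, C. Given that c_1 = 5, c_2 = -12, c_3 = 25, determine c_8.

-762

Write the equations: A + B - 2C = 5; 2A + B + 4C = -12; 3A + B - 8C = 25.
Subtracting the first from the second: A + 6C = -17.
Subtracting the second from the third: A - 12C = 37.
Solving: C = -3, A = 1, then B = -2.
Hence c_8 = 1·8 + (-2) + (-3)·256 = -762.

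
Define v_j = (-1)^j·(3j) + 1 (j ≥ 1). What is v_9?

-26

(-1)^9 = -1; 3j at j=9 is 27; so v_9 = -26.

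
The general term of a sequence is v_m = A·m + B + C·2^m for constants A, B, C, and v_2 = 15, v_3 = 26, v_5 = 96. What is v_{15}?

Write the equations: 2A + B + 4C = 15; 3A + B + 8C = 26; 5A + B + 32C = 96.
Subtracting the first from the second: A + 4C = 11.
Subtracting the second from the third: 2A + 24C = 70.
Solving: C = 3, A = -1, then B = 5.
Therefore v_{15} = -15 + 5 + 3·32768 = 98294.

98294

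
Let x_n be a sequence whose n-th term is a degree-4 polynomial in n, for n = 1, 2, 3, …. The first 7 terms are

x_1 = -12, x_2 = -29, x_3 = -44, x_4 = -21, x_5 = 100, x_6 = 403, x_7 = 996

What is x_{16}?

49083

1st diffs: -17, -15, 23, 121, 303, 593.
2nd diffs: 2, 38, 98, 182, 290.
3rd diffs: 36, 60, 84, 108.
4th diffs: 24, 24, 24 (constant).
Newton forward-difference form: x_n = -12 + (-17)·C(n-1,1) + 2·C(n-1,2) + 36·C(n-1,3) + 24·C(n-1,4).
At n = 16: n-1 = 15, so x_{16} = -12 - 255 + 210 + 16380 + 32760 = 49083.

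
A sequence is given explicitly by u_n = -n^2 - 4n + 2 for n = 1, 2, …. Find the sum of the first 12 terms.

Over n = 1..12: Σn = 78, Σn² = 650.
Total = (-1)·650 + (-4)·78 + (2)·12 = -938.

-938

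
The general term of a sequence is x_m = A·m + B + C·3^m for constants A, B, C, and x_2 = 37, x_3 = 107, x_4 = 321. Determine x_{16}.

At m = 2, 3, 4: 2A + B + 9C = 37; 3A + B + 27C = 107; 4A + B + 81C = 321.
Subtracting the first from the second: A + 18C = 70.
Subtracting the second from the third: A + 54C = 214.
Solving: C = 4, A = -2, then B = 5.
Therefore x_{16} = -32 + 5 + 4·43046721 = 172186857.

172186857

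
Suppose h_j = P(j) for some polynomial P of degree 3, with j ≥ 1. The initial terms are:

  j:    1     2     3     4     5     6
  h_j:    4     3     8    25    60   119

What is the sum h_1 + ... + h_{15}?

10875

1st diffs: -1, 5, 17, 35, 59.
2nd diffs: 6, 12, 18, 24.
3rd diffs: 6, 6, 6 (constant).
So h_j = j^3 - 3j^2 + j + 5.
Continuing: …, 208, 333, 500, 715, …, h_{15} = 2720.
Summing j = 1..15 (15 terms) gives 10875.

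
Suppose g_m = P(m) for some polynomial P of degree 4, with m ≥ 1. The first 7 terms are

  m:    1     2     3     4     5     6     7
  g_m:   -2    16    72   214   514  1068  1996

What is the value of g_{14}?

1st diffs: 18, 56, 142, 300, 554, 928.
2nd diffs: 38, 86, 158, 254, 374.
3rd diffs: 48, 72, 96, 120.
4th diffs: 24, 24, 24 (constant).
Newton forward-difference form: g_m = -2 + 18·C(m-1,1) + 38·C(m-1,2) + 48·C(m-1,3) + 24·C(m-1,4).
At m = 14: m-1 = 13, so g_{14} = -2 + 234 + 2964 + 13728 + 17160 = 34084.

34084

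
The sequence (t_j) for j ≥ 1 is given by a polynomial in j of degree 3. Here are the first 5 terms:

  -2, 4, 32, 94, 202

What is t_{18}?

11252

1st diffs: 6, 28, 62, 108.
2nd diffs: 22, 34, 46.
3rd diffs: 12, 12 (constant).
Newton forward-difference form: t_j = -2 + 6·C(j-1,1) + 22·C(j-1,2) + 12·C(j-1,3).
At j = 18: j-1 = 17, so t_{18} = -2 + 102 + 2992 + 8160 = 11252.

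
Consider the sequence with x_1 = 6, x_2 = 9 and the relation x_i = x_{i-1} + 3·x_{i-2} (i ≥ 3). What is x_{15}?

549963

Step forward from the initial values:
x_3 = 27;  x_4 = 54;  x_5 = 135;  …;  x_{12} = 45009;  x_{13} = 103734;  x_{14} = 238761;  x_{15} = 549963.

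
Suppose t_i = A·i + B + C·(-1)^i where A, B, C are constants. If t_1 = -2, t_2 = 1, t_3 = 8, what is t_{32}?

151

Write the equations: A + B - C = -2; 2A + B + C = 1; 3A + B - C = 8.
Subtracting the first from the second: A + 2C = 3.
Subtracting the second from the third: A - 2C = 7.
Solving: C = -1, A = 5, then B = -8.
So t_i = 5·i + (-8) + (-1)·(-1)^i; at i=32 this is 151.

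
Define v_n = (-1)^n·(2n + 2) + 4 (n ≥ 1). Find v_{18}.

(-1)^18 = 1; 2n + 2 at n=18 is 38; so v_{18} = 42.

42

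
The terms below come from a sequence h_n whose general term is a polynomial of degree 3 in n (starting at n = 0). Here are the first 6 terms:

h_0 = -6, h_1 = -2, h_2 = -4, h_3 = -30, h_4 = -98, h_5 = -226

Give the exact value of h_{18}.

1st diffs: 4, -2, -26, -68, -128.
2nd diffs: -6, -24, -42, -60.
3rd diffs: -18, -18, -18 (constant).
Newton forward-difference form: h_n = -6 + 4·C(n,1) + (-6)·C(n,2) + (-18)·C(n,3).
At n = 18: n = 18, so h_{18} = -6 + 72 - 918 - 14688 = -15540.

-15540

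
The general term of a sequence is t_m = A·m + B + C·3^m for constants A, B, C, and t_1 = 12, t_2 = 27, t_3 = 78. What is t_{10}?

Write the equations: A + B + 3C = 12; 2A + B + 9C = 27; 3A + B + 27C = 78.
Subtracting the first from the second: A + 6C = 15.
Subtracting the second from the third: A + 18C = 51.
Solving: C = 3, A = -3, then B = 6.
So t_m = -3·m + 6 + 3·3^m; at m=10 this is 177123.

177123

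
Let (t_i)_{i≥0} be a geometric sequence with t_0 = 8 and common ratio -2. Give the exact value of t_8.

t_i = 8·(-2)^(i-0).
t_8 = 8·(-2)^8 = 2048.

2048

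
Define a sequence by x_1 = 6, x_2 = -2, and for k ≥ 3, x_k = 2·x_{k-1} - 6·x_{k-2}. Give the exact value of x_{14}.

Compute successive terms:
x_3 = -40;  x_4 = -68;  x_5 = 104;  …;  x_{11} = 46976;  x_{12} = 107968;  x_{13} = -65920;  x_{14} = -779648.

-779648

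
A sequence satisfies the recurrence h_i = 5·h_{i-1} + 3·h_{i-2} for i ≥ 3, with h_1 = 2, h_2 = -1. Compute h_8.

h_3 = 1; h_4 = 2; h_5 = 13; h_6 = 71; h_7 = 394; h_8 = 2183.

2183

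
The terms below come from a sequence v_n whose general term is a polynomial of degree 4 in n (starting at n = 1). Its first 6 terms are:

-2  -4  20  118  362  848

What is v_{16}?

1st diffs: -2, 24, 98, 244, 486.
2nd diffs: 26, 74, 146, 242.
3rd diffs: 48, 72, 96.
4th diffs: 24, 24 (constant).
So v_n = n^4 - 2n^3 - 3n + 2.
Evaluating at n = 16 gives v_{16} = 57298.

57298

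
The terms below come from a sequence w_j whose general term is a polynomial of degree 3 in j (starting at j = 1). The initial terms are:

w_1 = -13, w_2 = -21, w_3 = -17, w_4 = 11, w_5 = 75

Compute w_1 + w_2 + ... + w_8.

1st diffs: -8, 4, 28, 64.
2nd diffs: 12, 24, 36.
3rd diffs: 12, 12 (constant).
Newton forward-difference form: w_j = -13 + (-8)·C(j-1,1) + 12·C(j-1,2) + 12·C(j-1,3).
Continuing: 187, 359, 603.
Summing j = 1..8 (8 terms) gives 1184.

1184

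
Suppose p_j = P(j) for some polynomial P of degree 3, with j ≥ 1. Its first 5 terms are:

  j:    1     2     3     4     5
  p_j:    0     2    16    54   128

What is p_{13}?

1st diffs: 2, 14, 38, 74.
2nd diffs: 12, 24, 36.
3rd diffs: 12, 12 (constant).
Newton forward-difference form: p_j = 2·C(j-1,1) + 12·C(j-1,2) + 12·C(j-1,3).
At j = 13: j-1 = 12, so p_{13} = 24 + 792 + 2640 = 3456.

3456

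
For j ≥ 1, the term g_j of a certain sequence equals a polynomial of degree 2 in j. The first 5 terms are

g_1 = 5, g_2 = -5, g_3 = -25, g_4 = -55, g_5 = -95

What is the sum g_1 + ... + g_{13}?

1st diffs: -10, -20, -30, -40.
2nd diffs: -10, -10, -10 (constant).
Newton forward-difference form: g_j = 5 + (-10)·C(j-1,1) + (-10)·C(j-1,2).
Continuing: …, -145, -205, -275, -355, …, g_{13} = -775.
Summing j = 1..13 (13 terms) gives -3575.

-3575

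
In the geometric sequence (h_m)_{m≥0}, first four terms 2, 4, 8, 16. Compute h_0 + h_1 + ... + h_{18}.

1048574

Common ratio r = 2.
h_m = 2·2^(m-0).
S = 2·(2^19 - 1)/(2 - 1) = 2·(524288 - 1)/(1) = 1048574.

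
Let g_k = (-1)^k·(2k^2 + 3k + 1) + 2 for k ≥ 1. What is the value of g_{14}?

(-1)^14 = 1; 2k^2 + 3k + 1 at k=14 is 435; so g_{14} = 437.

437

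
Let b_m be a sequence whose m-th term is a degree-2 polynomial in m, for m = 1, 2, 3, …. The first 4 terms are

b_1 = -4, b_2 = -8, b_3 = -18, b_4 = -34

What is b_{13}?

1st diffs: -4, -10, -16.
2nd diffs: -6, -6 (constant).
So b_m = -3m^2 + 5m - 6.
Evaluating at m = 13 gives b_{13} = -448.

-448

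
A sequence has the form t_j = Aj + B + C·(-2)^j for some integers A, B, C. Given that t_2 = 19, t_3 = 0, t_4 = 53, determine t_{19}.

-1048480

The three given values yield: 2A + B + 4C = 19; 3A + B - 8C = 0; 4A + B + 16C = 53.
Subtracting the first from the second: A - 12C = -19.
Subtracting the second from the third: A + 24C = 53.
Solving: C = 2, A = 5, then B = 1.
So t_j = 5·j + 1 + 2·(-2)^j; at j=19 this is -1048480.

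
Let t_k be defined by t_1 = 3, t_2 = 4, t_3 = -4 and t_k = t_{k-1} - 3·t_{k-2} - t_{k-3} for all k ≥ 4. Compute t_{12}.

2377

Iterate the recurrence:
t_4 = -19;  t_5 = -11;  t_6 = 50;  t_7 = 102;  t_8 = -37;  t_9 = -393;  t_{10} = -384;  t_{11} = 832;  t_{12} = 2377.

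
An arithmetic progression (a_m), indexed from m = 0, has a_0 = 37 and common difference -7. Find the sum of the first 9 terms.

a_m = 37 + (m - 0)·(-7).
a_8 = -19; S = 9·(37 + (-19))/2 = 81.

81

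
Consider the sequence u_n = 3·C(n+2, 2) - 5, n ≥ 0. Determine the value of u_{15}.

403

C(17, 2) = 136, so u_{15} = 403.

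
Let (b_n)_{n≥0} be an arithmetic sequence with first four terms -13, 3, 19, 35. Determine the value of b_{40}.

627

Common difference d = 16.
b_n = -13 + (n - 0)·16.
b_{40} = -13 + 40·16 = 627.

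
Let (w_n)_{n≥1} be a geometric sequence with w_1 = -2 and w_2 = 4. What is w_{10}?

1024

Common ratio r = -2.
w_n = (-2)·(-2)^(n-1).
w_{10} = (-2)·(-2)^9 = 1024.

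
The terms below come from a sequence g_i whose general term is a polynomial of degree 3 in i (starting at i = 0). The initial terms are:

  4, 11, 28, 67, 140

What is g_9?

1st diffs: 7, 17, 39, 73.
2nd diffs: 10, 22, 34.
3rd diffs: 12, 12 (constant).
So g_i = 2i^3 - i^2 + 6i + 4.
Evaluating at i = 9 gives g_9 = 1435.

1435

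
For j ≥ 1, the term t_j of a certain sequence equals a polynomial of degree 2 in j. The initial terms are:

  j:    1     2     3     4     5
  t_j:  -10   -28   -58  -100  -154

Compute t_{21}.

-2650

1st diffs: -18, -30, -42, -54.
2nd diffs: -12, -12, -12 (constant).
Newton forward-difference form: t_j = -10 + (-18)·C(j-1,1) + (-12)·C(j-1,2).
At j = 21: j-1 = 20, so t_{21} = -10 - 360 - 2280 = -2650.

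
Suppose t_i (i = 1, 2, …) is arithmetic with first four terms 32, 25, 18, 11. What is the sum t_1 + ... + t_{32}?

Common difference d = -7.
t_i = 32 + (i - 1)·(-7).
t_{32} = -185; S = 32·(32 + (-185))/2 = -2448.

-2448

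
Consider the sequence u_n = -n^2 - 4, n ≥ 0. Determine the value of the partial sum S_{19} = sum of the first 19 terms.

-2185

Over n = 0..18: Σn = 171, Σn² = 2109.
Total = (-1)·2109 + (-4)·19 = -2185.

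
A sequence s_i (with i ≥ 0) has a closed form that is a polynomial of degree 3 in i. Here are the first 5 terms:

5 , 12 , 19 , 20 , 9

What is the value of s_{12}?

1st diffs: 7, 7, 1, -11.
2nd diffs: 0, -6, -12.
3rd diffs: -6, -6 (constant).
Newton forward-difference form: s_i = 5 + 7·C(i,1) + (-6)·C(i,3).
At i = 12: i = 12, so s_{12} = 5 + 84 - 1320 = -1231.

-1231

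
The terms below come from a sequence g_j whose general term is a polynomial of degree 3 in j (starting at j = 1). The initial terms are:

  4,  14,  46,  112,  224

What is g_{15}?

6514

1st diffs: 10, 32, 66, 112.
2nd diffs: 22, 34, 46.
3rd diffs: 12, 12 (constant).
Newton forward-difference form: g_j = 4 + 10·C(j-1,1) + 22·C(j-1,2) + 12·C(j-1,3).
At j = 15: j-1 = 14, so g_{15} = 4 + 140 + 2002 + 4368 = 6514.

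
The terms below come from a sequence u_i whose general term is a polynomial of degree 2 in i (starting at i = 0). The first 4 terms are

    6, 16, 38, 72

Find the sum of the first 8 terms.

1000

1st diffs: 10, 22, 34.
2nd diffs: 12, 12 (constant).
So u_i = 6i^2 + 4i + 6.
Continuing: 118, 176, 246, 328.
Summing i = 0..7 (8 terms) gives 1000.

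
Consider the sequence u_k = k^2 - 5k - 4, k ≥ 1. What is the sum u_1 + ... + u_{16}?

Over k = 1..16: Σk = 136, Σk² = 1496.
Total = (1)·1496 + (-5)·136 + (-4)·16 = 752.

752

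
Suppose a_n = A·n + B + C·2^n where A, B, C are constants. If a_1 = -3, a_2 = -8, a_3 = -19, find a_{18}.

-786412

At n = 1, 2, 3: A + B + 2C = -3; 2A + B + 4C = -8; 3A + B + 8C = -19.
Subtracting the first from the second: A + 2C = -5.
Subtracting the second from the third: A + 4C = -11.
Solving: C = -3, A = 1, then B = 2.
Therefore a_{18} = 18 + 2 + (-3)·262144 = -786412.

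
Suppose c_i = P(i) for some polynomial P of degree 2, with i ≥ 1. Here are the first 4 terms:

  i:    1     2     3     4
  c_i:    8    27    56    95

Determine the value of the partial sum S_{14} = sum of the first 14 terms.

5481

1st diffs: 19, 29, 39.
2nd diffs: 10, 10 (constant).
Newton forward-difference form: c_i = 8 + 19·C(i-1,1) + 10·C(i-1,2).
Continuing: …, 144, 203, 272, 351, …, c_{14} = 1035.
Summing i = 1..14 (14 terms) gives 5481.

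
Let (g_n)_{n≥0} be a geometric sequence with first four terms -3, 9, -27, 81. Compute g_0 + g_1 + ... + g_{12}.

-1195743

Common ratio r = -3.
g_n = (-3)·(-3)^(n-0).
S = (-3)·((-3)^13 - 1)/(-3 - 1) = (-3)·(-1594323 - 1)/(-4) = -1195743.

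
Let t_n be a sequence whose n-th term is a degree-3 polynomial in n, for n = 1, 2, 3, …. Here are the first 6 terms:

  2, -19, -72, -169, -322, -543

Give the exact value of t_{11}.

1st diffs: -21, -53, -97, -153, -221.
2nd diffs: -32, -44, -56, -68.
3rd diffs: -12, -12, -12 (constant).
Newton forward-difference form: t_n = 2 + (-21)·C(n-1,1) + (-32)·C(n-1,2) + (-12)·C(n-1,3).
At n = 11: n-1 = 10, so t_{11} = 2 - 210 - 1440 - 1440 = -3088.

-3088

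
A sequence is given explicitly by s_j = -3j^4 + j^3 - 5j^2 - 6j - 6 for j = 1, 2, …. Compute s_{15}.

-149721

s_{15} = -3·15^4 + 1·15^3 - 5·15^2 - 6·15 - 6 = -149721.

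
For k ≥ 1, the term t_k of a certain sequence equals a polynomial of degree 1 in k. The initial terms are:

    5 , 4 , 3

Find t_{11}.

1st diffs: -1, -1 (constant).
So t_k = -k + 6.
Evaluating at k = 11 gives t_{11} = -5.

-5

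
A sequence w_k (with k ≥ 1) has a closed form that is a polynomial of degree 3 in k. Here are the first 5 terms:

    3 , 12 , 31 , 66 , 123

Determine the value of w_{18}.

5596

1st diffs: 9, 19, 35, 57.
2nd diffs: 10, 16, 22.
3rd diffs: 6, 6 (constant).
Newton forward-difference form: w_k = 3 + 9·C(k-1,1) + 10·C(k-1,2) + 6·C(k-1,3).
At k = 18: k-1 = 17, so w_{18} = 3 + 153 + 1360 + 4080 = 5596.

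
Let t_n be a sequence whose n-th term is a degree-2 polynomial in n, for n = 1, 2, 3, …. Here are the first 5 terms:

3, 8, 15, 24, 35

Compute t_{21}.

483

1st diffs: 5, 7, 9, 11.
2nd diffs: 2, 2, 2 (constant).
Newton forward-difference form: t_n = 3 + 5·C(n-1,1) + 2·C(n-1,2).
At n = 21: n-1 = 20, so t_{21} = 3 + 100 + 380 = 483.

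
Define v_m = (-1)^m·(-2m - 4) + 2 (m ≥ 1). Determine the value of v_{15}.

36

(-1)^15 = -1; -2m - 4 at m=15 is -34; so v_{15} = 36.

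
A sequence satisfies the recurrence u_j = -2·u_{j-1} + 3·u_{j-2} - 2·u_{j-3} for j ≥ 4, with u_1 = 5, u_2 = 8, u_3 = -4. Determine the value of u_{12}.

u_4 = 22;  u_5 = -72;  u_6 = 218;  u_7 = -696;  u_8 = 2190;  u_9 = -6904;  u_{10} = 21770;  u_{11} = -68632;  u_{12} = 216382.

216382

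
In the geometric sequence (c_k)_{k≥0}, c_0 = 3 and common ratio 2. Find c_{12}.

c_k = 3·2^(k-0).
c_{12} = 3·2^12 = 12288.

12288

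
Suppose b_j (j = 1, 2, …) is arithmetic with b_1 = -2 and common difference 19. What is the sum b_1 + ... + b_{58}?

b_j = -2 + (j - 1)·19.
b_{58} = 1081; S = 58·(-2 + 1081)/2 = 31291.

31291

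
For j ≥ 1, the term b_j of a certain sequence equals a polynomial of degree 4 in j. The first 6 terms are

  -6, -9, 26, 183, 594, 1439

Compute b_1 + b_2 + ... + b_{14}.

193655

1st diffs: -3, 35, 157, 411, 845.
2nd diffs: 38, 122, 254, 434.
3rd diffs: 84, 132, 180.
4th diffs: 48, 48 (constant).
So b_j = 2j^4 - 6j^3 + 5j^2 - 6j - 1.
Continuing: …, 2946, 5391, 9098, 14439, …, b_{14} = 61263.
Summing j = 1..14 (14 terms) gives 193655.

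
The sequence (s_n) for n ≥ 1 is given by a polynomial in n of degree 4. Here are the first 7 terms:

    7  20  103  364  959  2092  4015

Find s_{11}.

26327

1st diffs: 13, 83, 261, 595, 1133, 1923.
2nd diffs: 70, 178, 334, 538, 790.
3rd diffs: 108, 156, 204, 252.
4th diffs: 48, 48, 48 (constant).
So s_n = 2n^4 - 2n^3 - 3n^2 + 6n + 4.
Evaluating at n = 11 gives s_{11} = 26327.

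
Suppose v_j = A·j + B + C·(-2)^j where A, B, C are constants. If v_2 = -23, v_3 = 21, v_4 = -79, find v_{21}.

The three given values yield: 2A + B + 4C = -23; 3A + B - 8C = 21; 4A + B + 16C = -79.
Subtracting the first from the second: A - 12C = 44.
Subtracting the second from the third: A + 24C = -100.
Solving: C = -4, A = -4, then B = 1.
Therefore v_{21} = -84 + 1 + (-4)·(-2097152) = 8388525.

8388525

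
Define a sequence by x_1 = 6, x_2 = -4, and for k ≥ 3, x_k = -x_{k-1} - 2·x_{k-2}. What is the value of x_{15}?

x_3 = -8;  x_4 = 16;  x_5 = 0;  …;  x_{12} = -224;  x_{13} = -96;  x_{14} = 544;  x_{15} = -352.

-352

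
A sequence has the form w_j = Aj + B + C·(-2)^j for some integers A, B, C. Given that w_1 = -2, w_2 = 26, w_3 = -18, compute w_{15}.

Write the equations: A + B - 2C = -2; 2A + B + 4C = 26; 3A + B - 8C = -18.
Subtracting the first from the second: A + 6C = 28.
Subtracting the second from the third: A - 12C = -44.
Solving: C = 4, A = 4, then B = 2.
Therefore w_{15} = 60 + 2 + 4·(-32768) = -131010.

-131010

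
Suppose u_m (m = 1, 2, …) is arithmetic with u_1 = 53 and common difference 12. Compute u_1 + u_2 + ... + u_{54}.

u_m = 53 + (m - 1)·12.
u_{54} = 689; S = 54·(53 + 689)/2 = 20034.

20034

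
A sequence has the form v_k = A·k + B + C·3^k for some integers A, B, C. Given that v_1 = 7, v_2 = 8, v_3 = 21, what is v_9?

The three given values yield: A + B + 3C = 7; 2A + B + 9C = 8; 3A + B + 27C = 21.
Subtracting the first from the second: A + 6C = 1.
Subtracting the second from the third: A + 18C = 13.
Solving: C = 1, A = -5, then B = 9.
Therefore v_9 = -45 + 9 + 1·19683 = 19647.

19647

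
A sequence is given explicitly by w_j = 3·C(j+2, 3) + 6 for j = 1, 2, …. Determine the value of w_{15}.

C(17, 3) = 680, so w_{15} = 2046.

2046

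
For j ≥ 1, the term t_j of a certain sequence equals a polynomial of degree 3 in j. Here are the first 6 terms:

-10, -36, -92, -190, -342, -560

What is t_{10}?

1st diffs: -26, -56, -98, -152, -218.
2nd diffs: -30, -42, -54, -66.
3rd diffs: -12, -12, -12 (constant).
Newton forward-difference form: t_j = -10 + (-26)·C(j-1,1) + (-30)·C(j-1,2) + (-12)·C(j-1,3).
At j = 10: j-1 = 9, so t_{10} = -10 - 234 - 1080 - 1008 = -2332.

-2332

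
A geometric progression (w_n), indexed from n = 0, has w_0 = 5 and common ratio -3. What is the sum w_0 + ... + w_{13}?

w_n = 5·(-3)^(n-0).
S = 5·((-3)^14 - 1)/(-3 - 1) = 5·(4782969 - 1)/(-4) = -5978710.

-5978710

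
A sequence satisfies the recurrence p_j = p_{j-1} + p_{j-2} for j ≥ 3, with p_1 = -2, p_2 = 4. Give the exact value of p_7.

22

Iterate the recurrence:
p_3 = 2, p_4 = 6, p_5 = 8, p_6 = 14, p_7 = 22.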